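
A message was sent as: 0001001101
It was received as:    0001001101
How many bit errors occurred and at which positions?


XOR: 0000000000

0 errors (received matches sent)


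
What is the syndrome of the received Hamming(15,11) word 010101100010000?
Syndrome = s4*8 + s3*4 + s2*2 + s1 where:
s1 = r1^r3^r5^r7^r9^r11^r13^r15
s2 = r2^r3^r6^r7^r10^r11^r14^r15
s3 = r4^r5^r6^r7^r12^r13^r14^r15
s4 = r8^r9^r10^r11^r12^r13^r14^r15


s1=0, s2=0, s3=1, s4=1

Syndrome = 12 (error at position 12)


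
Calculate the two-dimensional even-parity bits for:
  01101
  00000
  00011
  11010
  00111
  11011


Row parities: 100110
Column parities: 01000

Row P: 100110, Col P: 01000, Corner: 1


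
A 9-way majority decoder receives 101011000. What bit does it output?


Ones: 4 out of 9
Threshold: 5

0 (4/9 voted 1)


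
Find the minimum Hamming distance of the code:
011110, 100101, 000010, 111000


Comparing all pairs, minimum distance: 3
Can detect 2 errors, correct 1 errors

3


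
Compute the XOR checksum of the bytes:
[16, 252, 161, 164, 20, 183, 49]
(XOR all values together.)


XOR chain: 16 ^ 252 ^ 161 ^ 164 ^ 20 ^ 183 ^ 49 = 123

123


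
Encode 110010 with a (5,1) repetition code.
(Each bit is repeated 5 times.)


Each bit -> 5 copies

111111111100000000001111100000


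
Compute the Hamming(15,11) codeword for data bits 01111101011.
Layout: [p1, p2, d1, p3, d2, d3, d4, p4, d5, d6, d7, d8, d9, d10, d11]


Parity bits: p1=0, p2=1, p3=0, p4=1

010011111101011


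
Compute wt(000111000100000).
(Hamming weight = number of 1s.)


Counting 1s in 000111000100000

4


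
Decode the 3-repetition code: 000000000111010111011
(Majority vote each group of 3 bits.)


Groups: 000, 000, 000, 111, 010, 111, 011
Majority votes: 0001011

0001011


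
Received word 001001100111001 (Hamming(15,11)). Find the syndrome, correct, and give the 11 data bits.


Syndrome = 0: no error detected

Data: 10110111001 (no errors)


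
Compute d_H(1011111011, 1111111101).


XOR: 0100000110
Count of 1s: 3

3


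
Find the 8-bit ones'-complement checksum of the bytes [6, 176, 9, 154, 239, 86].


Sum = 670 mod 256 = 158
Complement = 97

97


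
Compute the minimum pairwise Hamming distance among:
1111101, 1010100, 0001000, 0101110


Comparing all pairs, minimum distance: 3
Can detect 2 errors, correct 1 errors

3


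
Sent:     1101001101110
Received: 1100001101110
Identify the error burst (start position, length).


XOR: 0001000000000

Burst at position 3, length 1


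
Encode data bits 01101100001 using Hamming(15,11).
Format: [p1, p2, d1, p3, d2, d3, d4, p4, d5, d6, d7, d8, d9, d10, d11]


Parity bits: p1=1, p2=1, p3=1, p4=1

110111011100001


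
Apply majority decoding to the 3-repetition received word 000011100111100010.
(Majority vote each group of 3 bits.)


Groups: 000, 011, 100, 111, 100, 010
Majority votes: 010100

010100


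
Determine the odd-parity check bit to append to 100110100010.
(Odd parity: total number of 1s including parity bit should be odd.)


Number of 1s in data: 5
Parity bit: 0

0


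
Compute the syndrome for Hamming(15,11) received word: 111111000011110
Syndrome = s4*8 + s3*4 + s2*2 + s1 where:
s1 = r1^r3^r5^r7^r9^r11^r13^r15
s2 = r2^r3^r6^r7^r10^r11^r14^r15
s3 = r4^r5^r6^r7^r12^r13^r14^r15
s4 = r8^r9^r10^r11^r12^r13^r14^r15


s1=1, s2=1, s3=0, s4=0

Syndrome = 3 (error at position 3)


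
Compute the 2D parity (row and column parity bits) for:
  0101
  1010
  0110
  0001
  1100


Row parities: 00010
Column parities: 0100

Row P: 00010, Col P: 0100, Corner: 1


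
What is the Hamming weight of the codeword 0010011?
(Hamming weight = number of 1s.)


Counting 1s in 0010011

3


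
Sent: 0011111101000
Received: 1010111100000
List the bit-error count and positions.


XOR: 1001000001000

3 error(s) at position(s): 0, 3, 9


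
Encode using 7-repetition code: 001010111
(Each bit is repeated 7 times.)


Each bit -> 7 copies

000000000000001111111000000011111110000000111111111111111111111


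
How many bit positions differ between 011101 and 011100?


XOR: 000001
Count of 1s: 1

1


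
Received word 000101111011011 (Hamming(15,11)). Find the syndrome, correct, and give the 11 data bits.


Syndrome = 2: error at position 2

Data: 00111011011 (corrected bit 2)


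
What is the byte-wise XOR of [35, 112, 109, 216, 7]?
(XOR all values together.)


XOR chain: 35 ^ 112 ^ 109 ^ 216 ^ 7 = 225

225


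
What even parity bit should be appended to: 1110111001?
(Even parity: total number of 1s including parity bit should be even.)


Number of 1s in data: 7
Parity bit: 1

1


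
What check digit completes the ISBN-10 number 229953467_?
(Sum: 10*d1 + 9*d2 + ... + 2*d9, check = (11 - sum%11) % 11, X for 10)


Weighted sum: 266
266 mod 11 = 2

Check digit: 9


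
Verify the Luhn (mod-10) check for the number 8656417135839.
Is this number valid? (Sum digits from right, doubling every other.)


Luhn sum = 61
61 mod 10 = 1

Invalid (Luhn sum mod 10 = 1)


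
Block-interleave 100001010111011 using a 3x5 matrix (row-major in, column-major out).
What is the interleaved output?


Matrix:
  10000
  10101
  11011
Read columns: 111001010001011

111001010001011


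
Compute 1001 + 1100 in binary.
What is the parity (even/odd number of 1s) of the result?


1001 = 9
1100 = 12
Sum = 21 = 10101
1s count = 3

odd parity (3 ones in 10101)


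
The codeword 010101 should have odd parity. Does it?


Number of 1s: 3

Yes, parity is correct (3 ones)


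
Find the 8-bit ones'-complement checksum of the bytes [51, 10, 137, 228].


Sum = 426 mod 256 = 170
Complement = 85

85


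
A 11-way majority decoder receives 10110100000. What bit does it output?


Ones: 4 out of 11
Threshold: 6

0 (4/11 voted 1)


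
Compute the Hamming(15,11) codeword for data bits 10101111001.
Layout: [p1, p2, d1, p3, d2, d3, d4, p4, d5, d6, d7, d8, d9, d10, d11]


Parity bits: p1=0, p2=1, p3=1, p4=1

011101011111001


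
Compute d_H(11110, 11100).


XOR: 00010
Count of 1s: 1

1


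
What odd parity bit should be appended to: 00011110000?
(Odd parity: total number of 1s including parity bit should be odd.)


Number of 1s in data: 4
Parity bit: 1

1


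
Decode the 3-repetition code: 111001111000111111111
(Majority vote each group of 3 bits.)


Groups: 111, 001, 111, 000, 111, 111, 111
Majority votes: 1010111

1010111


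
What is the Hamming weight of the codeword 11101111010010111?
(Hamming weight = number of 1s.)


Counting 1s in 11101111010010111

12


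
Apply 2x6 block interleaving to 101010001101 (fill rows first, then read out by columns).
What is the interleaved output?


Matrix:
  101010
  001101
Read columns: 100011011001

100011011001


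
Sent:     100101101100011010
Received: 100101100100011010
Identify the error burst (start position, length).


XOR: 000000001000000000

Burst at position 8, length 1


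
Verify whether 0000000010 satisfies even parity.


Number of 1s: 1

No, parity error (1 ones)


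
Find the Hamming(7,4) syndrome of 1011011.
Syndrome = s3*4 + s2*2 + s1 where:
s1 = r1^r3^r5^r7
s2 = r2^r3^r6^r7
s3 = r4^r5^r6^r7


s1=1, s2=1, s3=1

Syndrome = 7 (error at position 7)


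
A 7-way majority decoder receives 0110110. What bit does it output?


Ones: 4 out of 7
Threshold: 4

1 (4/7 voted 1)


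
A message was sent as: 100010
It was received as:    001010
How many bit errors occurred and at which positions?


XOR: 101000

2 error(s) at position(s): 0, 2


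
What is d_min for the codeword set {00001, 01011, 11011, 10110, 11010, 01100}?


Comparing all pairs, minimum distance: 1
Can detect 0 errors, correct 0 errors

1


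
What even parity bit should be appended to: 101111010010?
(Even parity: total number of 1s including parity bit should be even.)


Number of 1s in data: 7
Parity bit: 1

1


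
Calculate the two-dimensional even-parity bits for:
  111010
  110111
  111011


Row parities: 011
Column parities: 110110

Row P: 011, Col P: 110110, Corner: 0


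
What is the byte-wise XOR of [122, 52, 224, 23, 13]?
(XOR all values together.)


XOR chain: 122 ^ 52 ^ 224 ^ 23 ^ 13 = 180

180


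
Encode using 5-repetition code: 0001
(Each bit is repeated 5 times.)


Each bit -> 5 copies

00000000000000011111


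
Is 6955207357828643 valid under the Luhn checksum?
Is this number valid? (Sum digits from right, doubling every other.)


Luhn sum = 71
71 mod 10 = 1

Invalid (Luhn sum mod 10 = 1)


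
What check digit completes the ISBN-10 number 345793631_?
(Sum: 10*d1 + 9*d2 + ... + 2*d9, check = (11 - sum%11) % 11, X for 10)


Weighted sum: 259
259 mod 11 = 6

Check digit: 5


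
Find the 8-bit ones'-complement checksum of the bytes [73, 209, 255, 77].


Sum = 614 mod 256 = 102
Complement = 153

153


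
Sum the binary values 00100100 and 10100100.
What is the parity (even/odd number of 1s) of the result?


00100100 = 36
10100100 = 164
Sum = 200 = 11001000
1s count = 3

odd parity (3 ones in 11001000)


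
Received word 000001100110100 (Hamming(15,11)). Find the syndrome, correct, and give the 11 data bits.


Syndrome = 13: error at position 13

Data: 00110110000 (corrected bit 13)


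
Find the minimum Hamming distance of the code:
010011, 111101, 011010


Comparing all pairs, minimum distance: 2
Can detect 1 errors, correct 0 errors

2


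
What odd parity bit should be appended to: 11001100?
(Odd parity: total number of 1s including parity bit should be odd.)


Number of 1s in data: 4
Parity bit: 1

1


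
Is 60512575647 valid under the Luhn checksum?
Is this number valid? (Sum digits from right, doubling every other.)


Luhn sum = 45
45 mod 10 = 5

Invalid (Luhn sum mod 10 = 5)


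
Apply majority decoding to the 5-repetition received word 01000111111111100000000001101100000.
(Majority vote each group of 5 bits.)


Groups: 01000, 11111, 11111, 00000, 00000, 11011, 00000
Majority votes: 0110010

0110010


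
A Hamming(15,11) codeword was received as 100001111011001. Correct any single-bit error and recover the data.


Syndrome = 9: error at position 9

Data: 00110011001 (corrected bit 9)


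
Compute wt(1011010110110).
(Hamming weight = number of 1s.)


Counting 1s in 1011010110110

8


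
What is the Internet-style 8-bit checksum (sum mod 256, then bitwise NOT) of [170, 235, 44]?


Sum = 449 mod 256 = 193
Complement = 62

62


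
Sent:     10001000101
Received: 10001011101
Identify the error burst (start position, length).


XOR: 00000011000

Burst at position 6, length 2


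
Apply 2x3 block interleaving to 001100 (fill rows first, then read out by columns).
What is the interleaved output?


Matrix:
  001
  100
Read columns: 010010

010010


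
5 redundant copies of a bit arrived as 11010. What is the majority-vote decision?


Ones: 3 out of 5
Threshold: 3

1 (3/5 voted 1)


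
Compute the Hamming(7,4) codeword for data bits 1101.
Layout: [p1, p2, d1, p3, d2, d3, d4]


Parity bits: p1=1, p2=0, p3=0

1010101


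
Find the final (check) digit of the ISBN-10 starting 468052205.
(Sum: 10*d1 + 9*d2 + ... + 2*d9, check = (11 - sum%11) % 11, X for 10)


Weighted sum: 216
216 mod 11 = 7

Check digit: 4


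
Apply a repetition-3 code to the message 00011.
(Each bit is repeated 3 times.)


Each bit -> 3 copies

000000000111111


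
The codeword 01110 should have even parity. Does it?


Number of 1s: 3

No, parity error (3 ones)


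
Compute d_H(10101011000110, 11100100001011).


XOR: 01001111001101
Count of 1s: 8

8


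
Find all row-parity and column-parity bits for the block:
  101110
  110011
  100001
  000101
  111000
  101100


Row parities: 000011
Column parities: 101101

Row P: 000011, Col P: 101101, Corner: 0


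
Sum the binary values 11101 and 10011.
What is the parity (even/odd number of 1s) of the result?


11101 = 29
10011 = 19
Sum = 48 = 110000
1s count = 2

even parity (2 ones in 110000)


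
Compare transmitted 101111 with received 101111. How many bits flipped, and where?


XOR: 000000

0 errors (received matches sent)


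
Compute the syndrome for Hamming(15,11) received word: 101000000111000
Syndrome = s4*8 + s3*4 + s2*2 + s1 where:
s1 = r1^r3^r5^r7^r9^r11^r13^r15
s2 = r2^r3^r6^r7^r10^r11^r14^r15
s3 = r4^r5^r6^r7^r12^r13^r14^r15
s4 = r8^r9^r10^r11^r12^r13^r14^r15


s1=1, s2=1, s3=1, s4=1

Syndrome = 15 (error at position 15)


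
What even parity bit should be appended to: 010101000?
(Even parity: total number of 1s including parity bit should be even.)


Number of 1s in data: 3
Parity bit: 1

1


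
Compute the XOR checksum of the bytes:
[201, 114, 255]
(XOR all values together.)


XOR chain: 201 ^ 114 ^ 255 = 68

68


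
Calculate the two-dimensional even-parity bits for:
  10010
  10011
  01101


Row parities: 011
Column parities: 01100

Row P: 011, Col P: 01100, Corner: 0


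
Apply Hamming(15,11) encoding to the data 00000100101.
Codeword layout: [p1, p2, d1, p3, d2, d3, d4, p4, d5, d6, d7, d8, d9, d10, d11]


Parity bits: p1=0, p2=0, p3=0, p4=1

000000010100101


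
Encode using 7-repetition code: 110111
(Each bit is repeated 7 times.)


Each bit -> 7 copies

111111111111110000000111111111111111111111


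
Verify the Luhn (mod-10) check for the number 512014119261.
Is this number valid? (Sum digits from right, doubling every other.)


Luhn sum = 30
30 mod 10 = 0

Valid (Luhn sum mod 10 = 0)


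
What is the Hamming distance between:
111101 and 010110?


XOR: 101011
Count of 1s: 4

4


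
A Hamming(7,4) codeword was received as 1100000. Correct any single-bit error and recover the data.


Syndrome = 3: error at position 3

Data: 1000 (corrected bit 3)


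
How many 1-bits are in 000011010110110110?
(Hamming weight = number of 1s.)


Counting 1s in 000011010110110110

9


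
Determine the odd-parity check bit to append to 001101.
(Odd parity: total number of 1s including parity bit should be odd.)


Number of 1s in data: 3
Parity bit: 0

0


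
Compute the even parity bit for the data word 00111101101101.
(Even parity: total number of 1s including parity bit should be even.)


Number of 1s in data: 9
Parity bit: 1

1


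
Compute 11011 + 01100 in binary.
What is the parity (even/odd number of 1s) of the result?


11011 = 27
01100 = 12
Sum = 39 = 100111
1s count = 4

even parity (4 ones in 100111)


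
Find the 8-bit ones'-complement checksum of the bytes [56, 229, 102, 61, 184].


Sum = 632 mod 256 = 120
Complement = 135

135


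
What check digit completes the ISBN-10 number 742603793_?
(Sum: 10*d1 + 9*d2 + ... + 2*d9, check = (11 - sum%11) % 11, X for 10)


Weighted sum: 240
240 mod 11 = 9

Check digit: 2


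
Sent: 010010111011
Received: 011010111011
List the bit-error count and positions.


XOR: 001000000000

1 error(s) at position(s): 2


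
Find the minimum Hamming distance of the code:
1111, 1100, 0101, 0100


Comparing all pairs, minimum distance: 1
Can detect 0 errors, correct 0 errors

1


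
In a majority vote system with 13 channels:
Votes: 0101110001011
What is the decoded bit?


Ones: 7 out of 13
Threshold: 7

1 (7/13 voted 1)


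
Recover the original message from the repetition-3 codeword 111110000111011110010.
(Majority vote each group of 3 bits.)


Groups: 111, 110, 000, 111, 011, 110, 010
Majority votes: 1101110

1101110


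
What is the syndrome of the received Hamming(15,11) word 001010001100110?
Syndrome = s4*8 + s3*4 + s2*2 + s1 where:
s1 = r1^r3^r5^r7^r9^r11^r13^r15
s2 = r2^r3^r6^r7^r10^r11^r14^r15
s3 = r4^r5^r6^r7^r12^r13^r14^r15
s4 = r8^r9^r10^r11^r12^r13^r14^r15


s1=0, s2=1, s3=1, s4=0

Syndrome = 6 (error at position 6)


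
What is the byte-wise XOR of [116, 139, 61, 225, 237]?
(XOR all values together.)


XOR chain: 116 ^ 139 ^ 61 ^ 225 ^ 237 = 206

206


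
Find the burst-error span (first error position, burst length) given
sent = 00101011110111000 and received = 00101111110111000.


XOR: 00000100000000000

Burst at position 5, length 1


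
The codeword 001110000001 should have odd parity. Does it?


Number of 1s: 4

No, parity error (4 ones)


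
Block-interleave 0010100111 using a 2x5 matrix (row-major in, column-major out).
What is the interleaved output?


Matrix:
  00101
  00111
Read columns: 0000110111

0000110111


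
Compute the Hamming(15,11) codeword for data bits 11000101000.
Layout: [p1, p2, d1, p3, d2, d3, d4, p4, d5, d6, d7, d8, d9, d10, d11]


Parity bits: p1=0, p2=0, p3=0, p4=0

001010000101000


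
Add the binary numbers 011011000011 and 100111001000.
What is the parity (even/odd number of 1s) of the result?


011011000011 = 1731
100111001000 = 2504
Sum = 4235 = 1000010001011
1s count = 5

odd parity (5 ones in 1000010001011)


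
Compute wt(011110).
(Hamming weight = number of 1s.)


Counting 1s in 011110

4


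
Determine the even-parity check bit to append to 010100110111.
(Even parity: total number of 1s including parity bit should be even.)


Number of 1s in data: 7
Parity bit: 1

1


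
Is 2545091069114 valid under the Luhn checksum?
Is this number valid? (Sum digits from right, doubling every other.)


Luhn sum = 40
40 mod 10 = 0

Valid (Luhn sum mod 10 = 0)


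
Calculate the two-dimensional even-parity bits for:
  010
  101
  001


Row parities: 101
Column parities: 110

Row P: 101, Col P: 110, Corner: 0


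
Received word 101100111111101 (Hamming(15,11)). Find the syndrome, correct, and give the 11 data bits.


Syndrome = 15: error at position 15

Data: 10011111100 (corrected bit 15)


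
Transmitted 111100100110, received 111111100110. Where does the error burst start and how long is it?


XOR: 000011000000

Burst at position 4, length 2


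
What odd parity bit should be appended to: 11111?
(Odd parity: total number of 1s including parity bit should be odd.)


Number of 1s in data: 5
Parity bit: 0

0


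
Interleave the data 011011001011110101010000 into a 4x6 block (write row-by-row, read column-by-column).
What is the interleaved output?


Matrix:
  011011
  001011
  110101
  010000
Read columns: 001010111100001011001110

001010111100001011001110


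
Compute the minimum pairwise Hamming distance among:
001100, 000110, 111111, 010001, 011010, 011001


Comparing all pairs, minimum distance: 1
Can detect 0 errors, correct 0 errors

1


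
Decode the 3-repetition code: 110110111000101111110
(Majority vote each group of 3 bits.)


Groups: 110, 110, 111, 000, 101, 111, 110
Majority votes: 1110111

1110111


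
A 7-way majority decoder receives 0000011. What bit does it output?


Ones: 2 out of 7
Threshold: 4

0 (2/7 voted 1)


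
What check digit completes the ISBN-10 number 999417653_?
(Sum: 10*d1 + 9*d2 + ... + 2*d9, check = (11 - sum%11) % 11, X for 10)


Weighted sum: 357
357 mod 11 = 5

Check digit: 6


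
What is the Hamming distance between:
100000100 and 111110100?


XOR: 011110000
Count of 1s: 4

4


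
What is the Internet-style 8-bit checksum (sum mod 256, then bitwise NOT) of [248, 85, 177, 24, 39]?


Sum = 573 mod 256 = 61
Complement = 194

194


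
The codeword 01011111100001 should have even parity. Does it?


Number of 1s: 8

Yes, parity is correct (8 ones)


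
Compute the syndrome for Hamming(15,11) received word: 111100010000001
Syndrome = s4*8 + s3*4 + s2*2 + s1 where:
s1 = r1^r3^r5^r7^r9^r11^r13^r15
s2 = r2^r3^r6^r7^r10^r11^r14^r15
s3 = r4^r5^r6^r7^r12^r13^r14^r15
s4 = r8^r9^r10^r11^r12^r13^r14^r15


s1=1, s2=1, s3=0, s4=0

Syndrome = 3 (error at position 3)


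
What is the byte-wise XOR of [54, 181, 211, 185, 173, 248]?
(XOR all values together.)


XOR chain: 54 ^ 181 ^ 211 ^ 185 ^ 173 ^ 248 = 188

188


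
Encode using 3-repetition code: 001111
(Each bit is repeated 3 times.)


Each bit -> 3 copies

000000111111111111


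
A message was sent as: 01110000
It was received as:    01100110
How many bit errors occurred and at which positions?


XOR: 00010110

3 error(s) at position(s): 3, 5, 6


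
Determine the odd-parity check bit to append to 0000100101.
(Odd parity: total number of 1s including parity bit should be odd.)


Number of 1s in data: 3
Parity bit: 0

0


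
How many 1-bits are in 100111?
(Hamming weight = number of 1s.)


Counting 1s in 100111

4


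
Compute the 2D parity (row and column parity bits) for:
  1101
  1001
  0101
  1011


Row parities: 1001
Column parities: 1010

Row P: 1001, Col P: 1010, Corner: 0


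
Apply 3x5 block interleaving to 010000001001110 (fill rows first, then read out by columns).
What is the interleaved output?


Matrix:
  01000
  00010
  01110
Read columns: 000101001011000

000101001011000


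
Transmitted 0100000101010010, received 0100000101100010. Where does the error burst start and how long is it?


XOR: 0000000000110000

Burst at position 10, length 2


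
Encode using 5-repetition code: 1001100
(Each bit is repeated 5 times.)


Each bit -> 5 copies

11111000000000011111111110000000000


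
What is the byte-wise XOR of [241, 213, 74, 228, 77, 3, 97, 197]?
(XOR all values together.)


XOR chain: 241 ^ 213 ^ 74 ^ 228 ^ 77 ^ 3 ^ 97 ^ 197 = 96

96


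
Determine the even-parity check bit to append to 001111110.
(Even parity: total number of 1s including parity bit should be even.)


Number of 1s in data: 6
Parity bit: 0

0


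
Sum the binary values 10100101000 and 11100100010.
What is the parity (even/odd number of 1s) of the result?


10100101000 = 1320
11100100010 = 1826
Sum = 3146 = 110001001010
1s count = 5

odd parity (5 ones in 110001001010)


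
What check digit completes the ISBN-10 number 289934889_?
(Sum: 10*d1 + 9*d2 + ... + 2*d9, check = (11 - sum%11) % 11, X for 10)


Weighted sum: 339
339 mod 11 = 9

Check digit: 2


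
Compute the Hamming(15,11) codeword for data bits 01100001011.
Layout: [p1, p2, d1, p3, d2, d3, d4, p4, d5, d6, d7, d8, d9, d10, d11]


Parity bits: p1=0, p2=1, p3=1, p4=1

010111010001011


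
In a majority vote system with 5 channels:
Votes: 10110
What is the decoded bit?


Ones: 3 out of 5
Threshold: 3

1 (3/5 voted 1)


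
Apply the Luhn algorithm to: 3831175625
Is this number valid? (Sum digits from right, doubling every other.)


Luhn sum = 46
46 mod 10 = 6

Invalid (Luhn sum mod 10 = 6)


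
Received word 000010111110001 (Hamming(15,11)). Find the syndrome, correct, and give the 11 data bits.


Syndrome = 13: error at position 13

Data: 01011110101 (corrected bit 13)


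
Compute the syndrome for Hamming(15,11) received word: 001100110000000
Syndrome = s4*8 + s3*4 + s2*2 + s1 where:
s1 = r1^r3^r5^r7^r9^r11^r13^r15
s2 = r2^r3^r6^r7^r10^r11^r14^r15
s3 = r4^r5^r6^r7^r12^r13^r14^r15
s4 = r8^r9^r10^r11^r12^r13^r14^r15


s1=0, s2=0, s3=0, s4=1

Syndrome = 8 (error at position 8)


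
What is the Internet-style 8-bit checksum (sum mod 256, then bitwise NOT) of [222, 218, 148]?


Sum = 588 mod 256 = 76
Complement = 179

179


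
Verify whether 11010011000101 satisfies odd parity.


Number of 1s: 7

Yes, parity is correct (7 ones)


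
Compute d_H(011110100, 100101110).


XOR: 111011010
Count of 1s: 6

6


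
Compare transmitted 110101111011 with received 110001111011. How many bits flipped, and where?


XOR: 000100000000

1 error(s) at position(s): 3


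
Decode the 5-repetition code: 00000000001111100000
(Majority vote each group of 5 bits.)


Groups: 00000, 00000, 11111, 00000
Majority votes: 0010

0010


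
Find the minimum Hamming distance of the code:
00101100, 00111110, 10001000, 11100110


Comparing all pairs, minimum distance: 2
Can detect 1 errors, correct 0 errors

2


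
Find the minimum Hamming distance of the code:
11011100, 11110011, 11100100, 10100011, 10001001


Comparing all pairs, minimum distance: 2
Can detect 1 errors, correct 0 errors

2


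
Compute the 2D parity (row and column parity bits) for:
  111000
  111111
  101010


Row parities: 101
Column parities: 101101

Row P: 101, Col P: 101101, Corner: 0


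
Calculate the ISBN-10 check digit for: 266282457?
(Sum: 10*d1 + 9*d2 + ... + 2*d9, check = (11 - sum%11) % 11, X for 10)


Weighted sum: 239
239 mod 11 = 8

Check digit: 3


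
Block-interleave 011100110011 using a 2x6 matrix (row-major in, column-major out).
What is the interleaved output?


Matrix:
  011100
  110011
Read columns: 011110100101

011110100101


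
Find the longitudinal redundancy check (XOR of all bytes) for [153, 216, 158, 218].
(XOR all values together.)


XOR chain: 153 ^ 216 ^ 158 ^ 218 = 5

5


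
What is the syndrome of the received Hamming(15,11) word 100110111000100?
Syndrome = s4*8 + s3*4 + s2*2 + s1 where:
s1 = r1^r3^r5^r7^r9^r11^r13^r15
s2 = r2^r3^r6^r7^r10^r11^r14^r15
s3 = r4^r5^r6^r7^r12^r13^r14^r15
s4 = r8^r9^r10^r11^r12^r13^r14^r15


s1=1, s2=1, s3=0, s4=1

Syndrome = 11 (error at position 11)


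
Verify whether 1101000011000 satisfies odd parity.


Number of 1s: 5

Yes, parity is correct (5 ones)


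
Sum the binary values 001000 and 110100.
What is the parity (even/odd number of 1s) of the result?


001000 = 8
110100 = 52
Sum = 60 = 111100
1s count = 4

even parity (4 ones in 111100)


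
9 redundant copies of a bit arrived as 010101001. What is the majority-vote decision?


Ones: 4 out of 9
Threshold: 5

0 (4/9 voted 1)


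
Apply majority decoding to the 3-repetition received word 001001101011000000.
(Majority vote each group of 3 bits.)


Groups: 001, 001, 101, 011, 000, 000
Majority votes: 001100

001100


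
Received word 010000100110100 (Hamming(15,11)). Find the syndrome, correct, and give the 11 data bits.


Syndrome = 9: error at position 9

Data: 00011110100 (corrected bit 9)


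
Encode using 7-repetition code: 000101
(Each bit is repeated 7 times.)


Each bit -> 7 copies

000000000000000000000111111100000001111111


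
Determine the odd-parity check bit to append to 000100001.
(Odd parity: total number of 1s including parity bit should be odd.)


Number of 1s in data: 2
Parity bit: 1

1


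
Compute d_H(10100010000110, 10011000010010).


XOR: 00111010010100
Count of 1s: 6

6


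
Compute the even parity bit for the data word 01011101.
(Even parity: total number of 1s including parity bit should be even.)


Number of 1s in data: 5
Parity bit: 1

1


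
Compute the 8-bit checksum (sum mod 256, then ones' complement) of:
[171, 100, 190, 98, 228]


Sum = 787 mod 256 = 19
Complement = 236

236


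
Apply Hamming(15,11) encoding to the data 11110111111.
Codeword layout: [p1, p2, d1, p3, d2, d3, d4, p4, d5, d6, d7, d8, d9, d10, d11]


Parity bits: p1=0, p2=1, p3=1, p4=0

011111100111111


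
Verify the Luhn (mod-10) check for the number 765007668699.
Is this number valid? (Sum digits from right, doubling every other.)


Luhn sum = 59
59 mod 10 = 9

Invalid (Luhn sum mod 10 = 9)


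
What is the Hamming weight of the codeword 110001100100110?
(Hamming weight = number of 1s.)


Counting 1s in 110001100100110

7


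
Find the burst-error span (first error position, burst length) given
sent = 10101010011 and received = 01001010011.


XOR: 11100000000

Burst at position 0, length 3


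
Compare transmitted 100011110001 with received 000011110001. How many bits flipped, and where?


XOR: 100000000000

1 error(s) at position(s): 0


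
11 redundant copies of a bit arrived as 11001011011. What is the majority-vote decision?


Ones: 7 out of 11
Threshold: 6

1 (7/11 voted 1)


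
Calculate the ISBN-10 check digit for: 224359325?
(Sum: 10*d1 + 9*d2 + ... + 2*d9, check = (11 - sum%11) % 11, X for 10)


Weighted sum: 194
194 mod 11 = 7

Check digit: 4


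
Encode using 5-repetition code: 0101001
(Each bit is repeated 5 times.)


Each bit -> 5 copies

00000111110000011111000000000011111


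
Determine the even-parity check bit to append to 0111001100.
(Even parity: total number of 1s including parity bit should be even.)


Number of 1s in data: 5
Parity bit: 1

1


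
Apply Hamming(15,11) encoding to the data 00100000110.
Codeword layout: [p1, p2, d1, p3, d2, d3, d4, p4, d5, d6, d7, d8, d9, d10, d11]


Parity bits: p1=1, p2=0, p3=1, p4=0

100101000000110


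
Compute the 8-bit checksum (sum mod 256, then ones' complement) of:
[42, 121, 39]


Sum = 202 mod 256 = 202
Complement = 53

53


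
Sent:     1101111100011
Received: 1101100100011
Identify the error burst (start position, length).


XOR: 0000011000000

Burst at position 5, length 2


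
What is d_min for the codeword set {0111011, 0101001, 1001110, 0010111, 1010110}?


Comparing all pairs, minimum distance: 2
Can detect 1 errors, correct 0 errors

2


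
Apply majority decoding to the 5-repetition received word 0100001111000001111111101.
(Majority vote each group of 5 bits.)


Groups: 01000, 01111, 00000, 11111, 11101
Majority votes: 01011

01011


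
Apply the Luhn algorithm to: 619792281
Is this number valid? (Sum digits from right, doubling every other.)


Luhn sum = 45
45 mod 10 = 5

Invalid (Luhn sum mod 10 = 5)


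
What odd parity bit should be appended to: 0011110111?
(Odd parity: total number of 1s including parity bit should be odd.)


Number of 1s in data: 7
Parity bit: 0

0


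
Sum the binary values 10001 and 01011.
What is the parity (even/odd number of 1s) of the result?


10001 = 17
01011 = 11
Sum = 28 = 11100
1s count = 3

odd parity (3 ones in 11100)


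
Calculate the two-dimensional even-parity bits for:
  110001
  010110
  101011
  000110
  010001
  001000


Row parities: 110001
Column parities: 010011

Row P: 110001, Col P: 010011, Corner: 1


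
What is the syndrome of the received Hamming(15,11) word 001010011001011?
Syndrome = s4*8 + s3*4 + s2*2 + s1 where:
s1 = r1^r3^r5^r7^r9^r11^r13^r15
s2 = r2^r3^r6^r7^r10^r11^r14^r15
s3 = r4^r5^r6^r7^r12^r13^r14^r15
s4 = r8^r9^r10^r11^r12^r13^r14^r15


s1=0, s2=1, s3=0, s4=1

Syndrome = 10 (error at position 10)


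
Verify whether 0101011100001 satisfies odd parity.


Number of 1s: 6

No, parity error (6 ones)


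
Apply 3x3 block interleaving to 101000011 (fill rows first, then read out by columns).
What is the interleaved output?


Matrix:
  101
  000
  011
Read columns: 100001101

100001101


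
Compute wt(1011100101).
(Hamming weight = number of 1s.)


Counting 1s in 1011100101

6


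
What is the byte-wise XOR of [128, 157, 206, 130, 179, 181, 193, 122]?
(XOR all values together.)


XOR chain: 128 ^ 157 ^ 206 ^ 130 ^ 179 ^ 181 ^ 193 ^ 122 = 236

236


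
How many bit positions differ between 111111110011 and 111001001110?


XOR: 000110111101
Count of 1s: 7

7


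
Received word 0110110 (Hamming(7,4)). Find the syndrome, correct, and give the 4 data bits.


Syndrome = 2: error at position 2

Data: 1110 (corrected bit 2)


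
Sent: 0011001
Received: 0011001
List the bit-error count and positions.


XOR: 0000000

0 errors (received matches sent)


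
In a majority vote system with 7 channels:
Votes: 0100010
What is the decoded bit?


Ones: 2 out of 7
Threshold: 4

0 (2/7 voted 1)


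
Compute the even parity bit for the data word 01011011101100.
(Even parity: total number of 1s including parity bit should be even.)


Number of 1s in data: 8
Parity bit: 0

0


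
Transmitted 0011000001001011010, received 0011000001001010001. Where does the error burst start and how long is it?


XOR: 0000000000000001011

Burst at position 15, length 4


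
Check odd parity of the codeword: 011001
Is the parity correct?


Number of 1s: 3

Yes, parity is correct (3 ones)


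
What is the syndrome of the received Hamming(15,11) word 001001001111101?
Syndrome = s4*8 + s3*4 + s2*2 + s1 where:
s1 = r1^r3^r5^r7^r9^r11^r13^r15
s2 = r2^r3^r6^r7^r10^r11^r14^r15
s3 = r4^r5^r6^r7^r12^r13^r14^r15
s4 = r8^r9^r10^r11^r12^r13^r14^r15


s1=1, s2=1, s3=0, s4=0

Syndrome = 3 (error at position 3)


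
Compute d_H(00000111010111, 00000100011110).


XOR: 00000011001001
Count of 1s: 4

4


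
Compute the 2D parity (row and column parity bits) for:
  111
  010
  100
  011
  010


Row parities: 11101
Column parities: 000

Row P: 11101, Col P: 000, Corner: 0


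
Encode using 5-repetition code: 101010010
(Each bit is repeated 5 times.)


Each bit -> 5 copies

111110000011111000001111100000000001111100000


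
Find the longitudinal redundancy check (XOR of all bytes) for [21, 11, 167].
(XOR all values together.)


XOR chain: 21 ^ 11 ^ 167 = 185

185


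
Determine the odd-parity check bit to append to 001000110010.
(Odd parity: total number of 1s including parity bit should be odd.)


Number of 1s in data: 4
Parity bit: 1

1


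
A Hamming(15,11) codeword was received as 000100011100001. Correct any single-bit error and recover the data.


Syndrome = 0: no error detected

Data: 00001100001 (no errors)


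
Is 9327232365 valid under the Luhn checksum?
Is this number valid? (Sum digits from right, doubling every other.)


Luhn sum = 45
45 mod 10 = 5

Invalid (Luhn sum mod 10 = 5)


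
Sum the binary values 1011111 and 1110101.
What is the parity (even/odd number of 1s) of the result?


1011111 = 95
1110101 = 117
Sum = 212 = 11010100
1s count = 4

even parity (4 ones in 11010100)


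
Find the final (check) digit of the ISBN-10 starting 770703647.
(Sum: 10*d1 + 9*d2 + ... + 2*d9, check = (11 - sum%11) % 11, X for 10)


Weighted sum: 247
247 mod 11 = 5

Check digit: 6


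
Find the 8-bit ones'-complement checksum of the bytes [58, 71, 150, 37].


Sum = 316 mod 256 = 60
Complement = 195

195


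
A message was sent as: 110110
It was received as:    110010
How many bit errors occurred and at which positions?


XOR: 000100

1 error(s) at position(s): 3


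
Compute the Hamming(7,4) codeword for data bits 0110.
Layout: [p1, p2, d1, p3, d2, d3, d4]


Parity bits: p1=1, p2=1, p3=0

1100110


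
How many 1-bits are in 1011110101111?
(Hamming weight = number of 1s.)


Counting 1s in 1011110101111

10


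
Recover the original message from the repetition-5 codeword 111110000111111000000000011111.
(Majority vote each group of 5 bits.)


Groups: 11111, 00001, 11111, 00000, 00000, 11111
Majority votes: 101001

101001


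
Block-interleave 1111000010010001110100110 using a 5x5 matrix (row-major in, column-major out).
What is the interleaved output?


Matrix:
  11110
  00010
  01000
  11101
  00110
Read columns: 1001010110100111100100010

1001010110100111100100010


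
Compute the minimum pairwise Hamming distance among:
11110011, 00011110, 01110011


Comparing all pairs, minimum distance: 1
Can detect 0 errors, correct 0 errors

1


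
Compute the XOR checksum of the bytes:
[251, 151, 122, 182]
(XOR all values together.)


XOR chain: 251 ^ 151 ^ 122 ^ 182 = 160

160


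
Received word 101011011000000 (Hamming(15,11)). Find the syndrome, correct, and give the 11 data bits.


Syndrome = 0: no error detected

Data: 11101000000 (no errors)


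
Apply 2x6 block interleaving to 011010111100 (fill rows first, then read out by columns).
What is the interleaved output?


Matrix:
  011010
  111100
Read columns: 011111011000

011111011000


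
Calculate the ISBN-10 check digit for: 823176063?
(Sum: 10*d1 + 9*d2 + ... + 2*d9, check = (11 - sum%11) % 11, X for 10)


Weighted sum: 225
225 mod 11 = 5

Check digit: 6


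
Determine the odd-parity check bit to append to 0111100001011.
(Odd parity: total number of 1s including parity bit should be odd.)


Number of 1s in data: 7
Parity bit: 0

0


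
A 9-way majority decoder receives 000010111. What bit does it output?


Ones: 4 out of 9
Threshold: 5

0 (4/9 voted 1)


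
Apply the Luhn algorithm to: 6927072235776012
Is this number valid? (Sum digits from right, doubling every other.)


Luhn sum = 66
66 mod 10 = 6

Invalid (Luhn sum mod 10 = 6)


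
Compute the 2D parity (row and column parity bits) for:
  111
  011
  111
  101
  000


Row parities: 10100
Column parities: 110

Row P: 10100, Col P: 110, Corner: 0


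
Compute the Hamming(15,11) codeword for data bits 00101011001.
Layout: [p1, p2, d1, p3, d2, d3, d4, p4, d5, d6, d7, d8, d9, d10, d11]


Parity bits: p1=1, p2=1, p3=1, p4=0

110101001011001


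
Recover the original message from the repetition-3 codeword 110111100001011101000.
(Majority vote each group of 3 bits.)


Groups: 110, 111, 100, 001, 011, 101, 000
Majority votes: 1100110

1100110


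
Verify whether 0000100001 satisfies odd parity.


Number of 1s: 2

No, parity error (2 ones)


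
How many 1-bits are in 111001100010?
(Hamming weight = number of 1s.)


Counting 1s in 111001100010

6


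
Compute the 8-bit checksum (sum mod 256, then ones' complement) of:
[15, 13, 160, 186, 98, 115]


Sum = 587 mod 256 = 75
Complement = 180

180


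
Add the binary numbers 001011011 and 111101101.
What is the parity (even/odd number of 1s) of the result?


001011011 = 91
111101101 = 493
Sum = 584 = 1001001000
1s count = 3

odd parity (3 ones in 1001001000)


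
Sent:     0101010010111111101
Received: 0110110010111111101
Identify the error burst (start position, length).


XOR: 0011100000000000000

Burst at position 2, length 3


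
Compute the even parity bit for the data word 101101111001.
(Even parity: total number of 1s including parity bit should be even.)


Number of 1s in data: 8
Parity bit: 0

0


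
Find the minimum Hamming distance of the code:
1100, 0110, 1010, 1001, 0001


Comparing all pairs, minimum distance: 1
Can detect 0 errors, correct 0 errors

1


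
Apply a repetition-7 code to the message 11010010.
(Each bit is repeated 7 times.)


Each bit -> 7 copies

11111111111111000000011111110000000000000011111110000000


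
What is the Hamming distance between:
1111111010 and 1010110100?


XOR: 0101001110
Count of 1s: 5

5


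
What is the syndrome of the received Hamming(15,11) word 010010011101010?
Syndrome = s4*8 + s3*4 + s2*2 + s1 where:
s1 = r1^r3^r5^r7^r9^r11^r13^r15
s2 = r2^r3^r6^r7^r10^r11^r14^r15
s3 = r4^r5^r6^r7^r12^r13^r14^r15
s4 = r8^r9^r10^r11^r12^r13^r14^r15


s1=0, s2=1, s3=1, s4=1

Syndrome = 14 (error at position 14)


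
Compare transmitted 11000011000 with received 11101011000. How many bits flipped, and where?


XOR: 00101000000

2 error(s) at position(s): 2, 4


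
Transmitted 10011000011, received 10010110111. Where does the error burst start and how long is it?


XOR: 00001110100

Burst at position 4, length 5


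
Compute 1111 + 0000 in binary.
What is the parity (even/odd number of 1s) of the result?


1111 = 15
0000 = 0
Sum = 15 = 1111
1s count = 4

even parity (4 ones in 1111)


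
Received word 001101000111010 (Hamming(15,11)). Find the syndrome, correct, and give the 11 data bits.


Syndrome = 2: error at position 2

Data: 10100111010 (corrected bit 2)


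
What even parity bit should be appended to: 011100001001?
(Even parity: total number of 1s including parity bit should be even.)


Number of 1s in data: 5
Parity bit: 1

1


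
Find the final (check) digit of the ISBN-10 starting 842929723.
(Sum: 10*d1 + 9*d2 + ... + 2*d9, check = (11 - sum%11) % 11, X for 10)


Weighted sum: 292
292 mod 11 = 6

Check digit: 5
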